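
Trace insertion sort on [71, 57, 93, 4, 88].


Initial: [71, 57, 93, 4, 88]
Insert 57: [57, 71, 93, 4, 88]
Insert 93: [57, 71, 93, 4, 88]
Insert 4: [4, 57, 71, 93, 88]
Insert 88: [4, 57, 71, 88, 93]

Sorted: [4, 57, 71, 88, 93]


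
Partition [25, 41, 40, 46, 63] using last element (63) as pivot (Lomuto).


Pivot: 63
  25 <= 63: advance i (no swap)
  41 <= 63: advance i (no swap)
  40 <= 63: advance i (no swap)
  46 <= 63: advance i (no swap)
Place pivot at 4: [25, 41, 40, 46, 63]

Partitioned: [25, 41, 40, 46, 63]


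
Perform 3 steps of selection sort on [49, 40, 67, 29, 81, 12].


Initial: [49, 40, 67, 29, 81, 12]
Step 1: min=12 at 5
  Swap: [12, 40, 67, 29, 81, 49]
Step 2: min=29 at 3
  Swap: [12, 29, 67, 40, 81, 49]
Step 3: min=40 at 3
  Swap: [12, 29, 40, 67, 81, 49]

After 3 steps: [12, 29, 40, 67, 81, 49]


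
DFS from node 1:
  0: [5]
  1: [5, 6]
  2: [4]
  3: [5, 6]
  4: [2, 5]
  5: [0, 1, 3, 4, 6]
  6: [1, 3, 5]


Visit 1, push [6, 5]
Visit 5, push [6, 4, 3, 0]
Visit 0, push []
Visit 3, push [6]
Visit 6, push []
Visit 4, push [2]
Visit 2, push []

DFS order: [1, 5, 0, 3, 6, 4, 2]


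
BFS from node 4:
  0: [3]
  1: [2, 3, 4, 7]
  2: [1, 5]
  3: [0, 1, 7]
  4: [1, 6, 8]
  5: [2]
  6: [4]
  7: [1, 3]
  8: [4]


Visit 4, enqueue [1, 6, 8]
Visit 1, enqueue [2, 3, 7]
Visit 6, enqueue []
Visit 8, enqueue []
Visit 2, enqueue [5]
Visit 3, enqueue [0]
Visit 7, enqueue []
Visit 5, enqueue []
Visit 0, enqueue []

BFS order: [4, 1, 6, 8, 2, 3, 7, 5, 0]


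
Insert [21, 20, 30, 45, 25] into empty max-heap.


Insert 21: [21]
Insert 20: [21, 20]
Insert 30: [30, 20, 21]
Insert 45: [45, 30, 21, 20]
Insert 25: [45, 30, 21, 20, 25]

Final heap: [45, 30, 21, 20, 25]


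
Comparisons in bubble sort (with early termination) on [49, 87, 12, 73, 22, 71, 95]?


Algorithm: bubble sort (with early termination)
Input: [49, 87, 12, 73, 22, 71, 95]
Sorted: [12, 22, 49, 71, 73, 87, 95]

18


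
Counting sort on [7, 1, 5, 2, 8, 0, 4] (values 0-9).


Input: [7, 1, 5, 2, 8, 0, 4]
Counts: [1, 1, 1, 0, 1, 1, 0, 1, 1, 0]

Sorted: [0, 1, 2, 4, 5, 7, 8]


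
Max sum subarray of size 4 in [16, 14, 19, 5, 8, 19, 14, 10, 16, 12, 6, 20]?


[0:4]: 54
[1:5]: 46
[2:6]: 51
[3:7]: 46
[4:8]: 51
[5:9]: 59
[6:10]: 52
[7:11]: 44
[8:12]: 54

Max: 59 at [5:9]


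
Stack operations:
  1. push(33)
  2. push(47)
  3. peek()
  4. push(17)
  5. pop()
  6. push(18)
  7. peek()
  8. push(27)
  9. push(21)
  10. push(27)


push(33) -> [33]
push(47) -> [33, 47]
peek()->47
push(17) -> [33, 47, 17]
pop()->17, [33, 47]
push(18) -> [33, 47, 18]
peek()->18
push(27) -> [33, 47, 18, 27]
push(21) -> [33, 47, 18, 27, 21]
push(27) -> [33, 47, 18, 27, 21, 27]

Final stack: [33, 47, 18, 27, 21, 27]


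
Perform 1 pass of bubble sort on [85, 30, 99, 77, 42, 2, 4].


Initial: [85, 30, 99, 77, 42, 2, 4]
Pass 1: [30, 85, 77, 42, 2, 4, 99] (5 swaps)

After 1 pass: [30, 85, 77, 42, 2, 4, 99]


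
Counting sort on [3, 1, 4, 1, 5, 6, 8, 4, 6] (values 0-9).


Input: [3, 1, 4, 1, 5, 6, 8, 4, 6]
Counts: [0, 2, 0, 1, 2, 1, 2, 0, 1, 0]

Sorted: [1, 1, 3, 4, 4, 5, 6, 6, 8]


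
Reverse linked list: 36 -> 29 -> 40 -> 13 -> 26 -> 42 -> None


Step 1: curr=36, set curr.next=prev(None) | reversed so far: 36
Step 2: curr=29, set curr.next=prev(36) | reversed so far: 29 -> 36
Step 3: curr=40, set curr.next=prev(29) | reversed so far: 40 -> 29 -> 36
Step 4: curr=13, set curr.next=prev(40) | reversed so far: 13 -> 40 -> 29 -> 36
Step 5: curr=26, set curr.next=prev(13) | reversed so far: 26 -> 13 -> 40 -> 29 -> 36
Step 6: curr=42, set curr.next=prev(26) | reversed so far: 42 -> 26 -> 13 -> 40 -> 29 -> 36

42 -> 26 -> 13 -> 40 -> 29 -> 36 -> None


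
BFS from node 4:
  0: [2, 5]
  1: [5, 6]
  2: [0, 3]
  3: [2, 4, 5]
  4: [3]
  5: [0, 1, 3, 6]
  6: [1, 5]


Visit 4, enqueue [3]
Visit 3, enqueue [2, 5]
Visit 2, enqueue [0]
Visit 5, enqueue [1, 6]
Visit 0, enqueue []
Visit 1, enqueue []
Visit 6, enqueue []

BFS order: [4, 3, 2, 5, 0, 1, 6]


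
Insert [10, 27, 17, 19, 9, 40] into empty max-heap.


Insert 10: [10]
Insert 27: [27, 10]
Insert 17: [27, 10, 17]
Insert 19: [27, 19, 17, 10]
Insert 9: [27, 19, 17, 10, 9]
Insert 40: [40, 19, 27, 10, 9, 17]

Final heap: [40, 19, 27, 10, 9, 17]


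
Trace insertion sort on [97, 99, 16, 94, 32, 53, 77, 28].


Initial: [97, 99, 16, 94, 32, 53, 77, 28]
Insert 99: [97, 99, 16, 94, 32, 53, 77, 28]
Insert 16: [16, 97, 99, 94, 32, 53, 77, 28]
Insert 94: [16, 94, 97, 99, 32, 53, 77, 28]
Insert 32: [16, 32, 94, 97, 99, 53, 77, 28]
Insert 53: [16, 32, 53, 94, 97, 99, 77, 28]
Insert 77: [16, 32, 53, 77, 94, 97, 99, 28]
Insert 28: [16, 28, 32, 53, 77, 94, 97, 99]

Sorted: [16, 28, 32, 53, 77, 94, 97, 99]


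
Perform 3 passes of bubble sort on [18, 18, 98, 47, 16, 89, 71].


Initial: [18, 18, 98, 47, 16, 89, 71]
Pass 1: [18, 18, 47, 16, 89, 71, 98] (4 swaps)
Pass 2: [18, 18, 16, 47, 71, 89, 98] (2 swaps)
Pass 3: [18, 16, 18, 47, 71, 89, 98] (1 swaps)

After 3 passes: [18, 16, 18, 47, 71, 89, 98]


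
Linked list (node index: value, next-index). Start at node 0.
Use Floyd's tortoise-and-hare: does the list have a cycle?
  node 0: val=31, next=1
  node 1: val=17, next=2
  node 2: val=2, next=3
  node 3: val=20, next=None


Floyd's tortoise (slow, +1) and hare (fast, +2):
  init: slow=0, fast=0
  step 1: slow=1, fast=2
  step 2: fast 2->3->None, no cycle

Cycle: no


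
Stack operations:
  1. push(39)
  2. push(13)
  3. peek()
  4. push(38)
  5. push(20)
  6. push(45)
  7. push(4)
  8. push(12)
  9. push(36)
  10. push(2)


push(39) -> [39]
push(13) -> [39, 13]
peek()->13
push(38) -> [39, 13, 38]
push(20) -> [39, 13, 38, 20]
push(45) -> [39, 13, 38, 20, 45]
push(4) -> [39, 13, 38, 20, 45, 4]
push(12) -> [39, 13, 38, 20, 45, 4, 12]
push(36) -> [39, 13, 38, 20, 45, 4, 12, 36]
push(2) -> [39, 13, 38, 20, 45, 4, 12, 36, 2]

Final stack: [39, 13, 38, 20, 45, 4, 12, 36, 2]


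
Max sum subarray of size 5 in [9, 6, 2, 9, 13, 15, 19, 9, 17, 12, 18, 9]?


[0:5]: 39
[1:6]: 45
[2:7]: 58
[3:8]: 65
[4:9]: 73
[5:10]: 72
[6:11]: 75
[7:12]: 65

Max: 75 at [6:11]


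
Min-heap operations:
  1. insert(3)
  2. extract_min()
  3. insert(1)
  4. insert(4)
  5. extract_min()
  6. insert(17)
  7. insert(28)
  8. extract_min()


insert(3) -> [3]
extract_min()->3, []
insert(1) -> [1]
insert(4) -> [1, 4]
extract_min()->1, [4]
insert(17) -> [4, 17]
insert(28) -> [4, 17, 28]
extract_min()->4, [17, 28]

Final heap: [17, 28]


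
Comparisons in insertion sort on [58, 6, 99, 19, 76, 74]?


Algorithm: insertion sort
Input: [58, 6, 99, 19, 76, 74]
Sorted: [6, 19, 58, 74, 76, 99]

10


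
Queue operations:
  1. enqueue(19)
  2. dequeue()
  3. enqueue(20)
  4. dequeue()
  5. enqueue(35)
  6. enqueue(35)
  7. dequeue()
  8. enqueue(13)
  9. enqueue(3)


enqueue(19) -> [19]
dequeue()->19, []
enqueue(20) -> [20]
dequeue()->20, []
enqueue(35) -> [35]
enqueue(35) -> [35, 35]
dequeue()->35, [35]
enqueue(13) -> [35, 13]
enqueue(3) -> [35, 13, 3]

Final queue: [35, 13, 3]


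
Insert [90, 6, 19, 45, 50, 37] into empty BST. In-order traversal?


Insert 90: root
Insert 6: L from 90
Insert 19: L from 90 -> R from 6
Insert 45: L from 90 -> R from 6 -> R from 19
Insert 50: L from 90 -> R from 6 -> R from 19 -> R from 45
Insert 37: L from 90 -> R from 6 -> R from 19 -> L from 45

In-order: [6, 19, 37, 45, 50, 90]


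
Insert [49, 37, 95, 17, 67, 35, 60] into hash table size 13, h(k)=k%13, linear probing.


Insert 49: h=10 -> slot 10
Insert 37: h=11 -> slot 11
Insert 95: h=4 -> slot 4
Insert 17: h=4, 1 probes -> slot 5
Insert 67: h=2 -> slot 2
Insert 35: h=9 -> slot 9
Insert 60: h=8 -> slot 8

Table: [None, None, 67, None, 95, 17, None, None, 60, 35, 49, 37, None]


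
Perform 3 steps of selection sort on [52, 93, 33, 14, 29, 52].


Initial: [52, 93, 33, 14, 29, 52]
Step 1: min=14 at 3
  Swap: [14, 93, 33, 52, 29, 52]
Step 2: min=29 at 4
  Swap: [14, 29, 33, 52, 93, 52]
Step 3: min=33 at 2
  Swap: [14, 29, 33, 52, 93, 52]

After 3 steps: [14, 29, 33, 52, 93, 52]


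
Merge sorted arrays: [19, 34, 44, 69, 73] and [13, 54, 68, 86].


Take 13 from B
Take 19 from A
Take 34 from A
Take 44 from A
Take 54 from B
Take 68 from B
Take 69 from A
Take 73 from A

Merged: [13, 19, 34, 44, 54, 68, 69, 73, 86]


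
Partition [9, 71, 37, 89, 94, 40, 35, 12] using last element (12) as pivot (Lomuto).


Pivot: 12
  9 <= 12: advance i (no swap)
Place pivot at 1: [9, 12, 37, 89, 94, 40, 35, 71]

Partitioned: [9, 12, 37, 89, 94, 40, 35, 71]


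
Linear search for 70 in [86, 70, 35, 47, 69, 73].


i=0: 86!=70
i=1: 70==70 found!

Found at 1, 2 comps


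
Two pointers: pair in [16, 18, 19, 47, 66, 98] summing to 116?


lo=0(16)+hi=5(98)=114
lo=1(18)+hi=5(98)=116

Yes: 18+98=116


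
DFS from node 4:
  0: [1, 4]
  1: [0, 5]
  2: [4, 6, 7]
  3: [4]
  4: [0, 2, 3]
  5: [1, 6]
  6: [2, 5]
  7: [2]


Visit 4, push [3, 2, 0]
Visit 0, push [1]
Visit 1, push [5]
Visit 5, push [6]
Visit 6, push [2]
Visit 2, push [7]
Visit 7, push []
Visit 3, push []

DFS order: [4, 0, 1, 5, 6, 2, 7, 3]


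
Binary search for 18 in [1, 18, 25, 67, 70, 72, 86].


Step 1: lo=0, hi=6, mid=3, val=67
Step 2: lo=0, hi=2, mid=1, val=18

Found at index 1


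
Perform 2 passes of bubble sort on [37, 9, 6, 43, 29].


Initial: [37, 9, 6, 43, 29]
Pass 1: [9, 6, 37, 29, 43] (3 swaps)
Pass 2: [6, 9, 29, 37, 43] (2 swaps)

After 2 passes: [6, 9, 29, 37, 43]


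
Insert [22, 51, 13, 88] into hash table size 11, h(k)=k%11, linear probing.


Insert 22: h=0 -> slot 0
Insert 51: h=7 -> slot 7
Insert 13: h=2 -> slot 2
Insert 88: h=0, 1 probes -> slot 1

Table: [22, 88, 13, None, None, None, None, 51, None, None, None]


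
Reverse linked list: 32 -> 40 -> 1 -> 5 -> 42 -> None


Step 1: curr=32, set curr.next=prev(None) | reversed so far: 32
Step 2: curr=40, set curr.next=prev(32) | reversed so far: 40 -> 32
Step 3: curr=1, set curr.next=prev(40) | reversed so far: 1 -> 40 -> 32
Step 4: curr=5, set curr.next=prev(1) | reversed so far: 5 -> 1 -> 40 -> 32
Step 5: curr=42, set curr.next=prev(5) | reversed so far: 42 -> 5 -> 1 -> 40 -> 32

42 -> 5 -> 1 -> 40 -> 32 -> None


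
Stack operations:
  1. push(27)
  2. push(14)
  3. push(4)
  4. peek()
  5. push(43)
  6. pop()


push(27) -> [27]
push(14) -> [27, 14]
push(4) -> [27, 14, 4]
peek()->4
push(43) -> [27, 14, 4, 43]
pop()->43, [27, 14, 4]

Final stack: [27, 14, 4]


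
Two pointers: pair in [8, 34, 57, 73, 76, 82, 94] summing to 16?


lo=0(8)+hi=6(94)=102
lo=0(8)+hi=5(82)=90
lo=0(8)+hi=4(76)=84
lo=0(8)+hi=3(73)=81
lo=0(8)+hi=2(57)=65
lo=0(8)+hi=1(34)=42

No pair found


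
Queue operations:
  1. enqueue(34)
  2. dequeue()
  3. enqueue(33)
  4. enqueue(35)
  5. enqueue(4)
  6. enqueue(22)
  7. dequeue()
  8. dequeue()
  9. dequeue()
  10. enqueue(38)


enqueue(34) -> [34]
dequeue()->34, []
enqueue(33) -> [33]
enqueue(35) -> [33, 35]
enqueue(4) -> [33, 35, 4]
enqueue(22) -> [33, 35, 4, 22]
dequeue()->33, [35, 4, 22]
dequeue()->35, [4, 22]
dequeue()->4, [22]
enqueue(38) -> [22, 38]

Final queue: [22, 38]


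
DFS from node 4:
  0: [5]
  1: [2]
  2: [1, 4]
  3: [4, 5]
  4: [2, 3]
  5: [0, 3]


Visit 4, push [3, 2]
Visit 2, push [1]
Visit 1, push []
Visit 3, push [5]
Visit 5, push [0]
Visit 0, push []

DFS order: [4, 2, 1, 3, 5, 0]


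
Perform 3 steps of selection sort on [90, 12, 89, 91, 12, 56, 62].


Initial: [90, 12, 89, 91, 12, 56, 62]
Step 1: min=12 at 1
  Swap: [12, 90, 89, 91, 12, 56, 62]
Step 2: min=12 at 4
  Swap: [12, 12, 89, 91, 90, 56, 62]
Step 3: min=56 at 5
  Swap: [12, 12, 56, 91, 90, 89, 62]

After 3 steps: [12, 12, 56, 91, 90, 89, 62]


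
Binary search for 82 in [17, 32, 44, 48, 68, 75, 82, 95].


Step 1: lo=0, hi=7, mid=3, val=48
Step 2: lo=4, hi=7, mid=5, val=75
Step 3: lo=6, hi=7, mid=6, val=82

Found at index 6


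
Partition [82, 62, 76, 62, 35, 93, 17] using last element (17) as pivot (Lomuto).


Pivot: 17
Place pivot at 0: [17, 62, 76, 62, 35, 93, 82]

Partitioned: [17, 62, 76, 62, 35, 93, 82]


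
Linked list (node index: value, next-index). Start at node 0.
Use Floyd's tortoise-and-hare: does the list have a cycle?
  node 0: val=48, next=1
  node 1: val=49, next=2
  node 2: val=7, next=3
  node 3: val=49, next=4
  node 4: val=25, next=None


Floyd's tortoise (slow, +1) and hare (fast, +2):
  init: slow=0, fast=0
  step 1: slow=1, fast=2
  step 2: slow=2, fast=4
  step 3: fast -> None, no cycle

Cycle: no


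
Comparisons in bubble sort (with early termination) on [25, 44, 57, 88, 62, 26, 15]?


Algorithm: bubble sort (with early termination)
Input: [25, 44, 57, 88, 62, 26, 15]
Sorted: [15, 25, 26, 44, 57, 62, 88]

21


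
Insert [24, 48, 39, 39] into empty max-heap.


Insert 24: [24]
Insert 48: [48, 24]
Insert 39: [48, 24, 39]
Insert 39: [48, 39, 39, 24]

Final heap: [48, 39, 39, 24]


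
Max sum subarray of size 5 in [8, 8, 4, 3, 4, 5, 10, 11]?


[0:5]: 27
[1:6]: 24
[2:7]: 26
[3:8]: 33

Max: 33 at [3:8]


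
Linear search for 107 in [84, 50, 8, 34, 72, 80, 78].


i=0: 84!=107
i=1: 50!=107
i=2: 8!=107
i=3: 34!=107
i=4: 72!=107
i=5: 80!=107
i=6: 78!=107

Not found, 7 comps


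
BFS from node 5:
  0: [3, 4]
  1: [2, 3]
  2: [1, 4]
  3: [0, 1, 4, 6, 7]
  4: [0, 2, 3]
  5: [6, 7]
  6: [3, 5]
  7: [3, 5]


Visit 5, enqueue [6, 7]
Visit 6, enqueue [3]
Visit 7, enqueue []
Visit 3, enqueue [0, 1, 4]
Visit 0, enqueue []
Visit 1, enqueue [2]
Visit 4, enqueue []
Visit 2, enqueue []

BFS order: [5, 6, 7, 3, 0, 1, 4, 2]


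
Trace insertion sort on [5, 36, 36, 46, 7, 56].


Initial: [5, 36, 36, 46, 7, 56]
Insert 36: [5, 36, 36, 46, 7, 56]
Insert 36: [5, 36, 36, 46, 7, 56]
Insert 46: [5, 36, 36, 46, 7, 56]
Insert 7: [5, 7, 36, 36, 46, 56]
Insert 56: [5, 7, 36, 36, 46, 56]

Sorted: [5, 7, 36, 36, 46, 56]


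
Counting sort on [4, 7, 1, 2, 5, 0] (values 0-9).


Input: [4, 7, 1, 2, 5, 0]
Counts: [1, 1, 1, 0, 1, 1, 0, 1, 0, 0]

Sorted: [0, 1, 2, 4, 5, 7]


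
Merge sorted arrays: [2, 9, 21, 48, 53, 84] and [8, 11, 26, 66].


Take 2 from A
Take 8 from B
Take 9 from A
Take 11 from B
Take 21 from A
Take 26 from B
Take 48 from A
Take 53 from A
Take 66 from B

Merged: [2, 8, 9, 11, 21, 26, 48, 53, 66, 84]


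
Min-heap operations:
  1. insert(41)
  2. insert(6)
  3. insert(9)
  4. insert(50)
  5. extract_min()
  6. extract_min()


insert(41) -> [41]
insert(6) -> [6, 41]
insert(9) -> [6, 41, 9]
insert(50) -> [6, 41, 9, 50]
extract_min()->6, [9, 41, 50]
extract_min()->9, [41, 50]

Final heap: [41, 50]


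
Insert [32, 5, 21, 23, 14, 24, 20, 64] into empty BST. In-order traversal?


Insert 32: root
Insert 5: L from 32
Insert 21: L from 32 -> R from 5
Insert 23: L from 32 -> R from 5 -> R from 21
Insert 14: L from 32 -> R from 5 -> L from 21
Insert 24: L from 32 -> R from 5 -> R from 21 -> R from 23
Insert 20: L from 32 -> R from 5 -> L from 21 -> R from 14
Insert 64: R from 32

In-order: [5, 14, 20, 21, 23, 24, 32, 64]


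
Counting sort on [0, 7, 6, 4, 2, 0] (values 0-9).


Input: [0, 7, 6, 4, 2, 0]
Counts: [2, 0, 1, 0, 1, 0, 1, 1, 0, 0]

Sorted: [0, 0, 2, 4, 6, 7]


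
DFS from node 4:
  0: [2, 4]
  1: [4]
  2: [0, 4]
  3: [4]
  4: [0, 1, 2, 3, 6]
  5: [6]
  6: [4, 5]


Visit 4, push [6, 3, 2, 1, 0]
Visit 0, push [2]
Visit 2, push []
Visit 1, push []
Visit 3, push []
Visit 6, push [5]
Visit 5, push []

DFS order: [4, 0, 2, 1, 3, 6, 5]


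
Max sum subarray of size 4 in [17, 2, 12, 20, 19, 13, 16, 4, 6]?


[0:4]: 51
[1:5]: 53
[2:6]: 64
[3:7]: 68
[4:8]: 52
[5:9]: 39

Max: 68 at [3:7]


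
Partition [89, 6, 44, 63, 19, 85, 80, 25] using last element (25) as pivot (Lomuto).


Pivot: 25
  6 <= 25: swap -> [6, 89, 44, 63, 19, 85, 80, 25]
  19 <= 25: swap -> [6, 19, 44, 63, 89, 85, 80, 25]
Place pivot at 2: [6, 19, 25, 63, 89, 85, 80, 44]

Partitioned: [6, 19, 25, 63, 89, 85, 80, 44]


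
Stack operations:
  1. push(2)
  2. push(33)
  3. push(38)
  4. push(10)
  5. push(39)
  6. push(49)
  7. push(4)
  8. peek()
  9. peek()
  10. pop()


push(2) -> [2]
push(33) -> [2, 33]
push(38) -> [2, 33, 38]
push(10) -> [2, 33, 38, 10]
push(39) -> [2, 33, 38, 10, 39]
push(49) -> [2, 33, 38, 10, 39, 49]
push(4) -> [2, 33, 38, 10, 39, 49, 4]
peek()->4
peek()->4
pop()->4, [2, 33, 38, 10, 39, 49]

Final stack: [2, 33, 38, 10, 39, 49]


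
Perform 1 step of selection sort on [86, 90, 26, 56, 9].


Initial: [86, 90, 26, 56, 9]
Step 1: min=9 at 4
  Swap: [9, 90, 26, 56, 86]

After 1 step: [9, 90, 26, 56, 86]


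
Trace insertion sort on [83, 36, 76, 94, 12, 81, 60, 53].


Initial: [83, 36, 76, 94, 12, 81, 60, 53]
Insert 36: [36, 83, 76, 94, 12, 81, 60, 53]
Insert 76: [36, 76, 83, 94, 12, 81, 60, 53]
Insert 94: [36, 76, 83, 94, 12, 81, 60, 53]
Insert 12: [12, 36, 76, 83, 94, 81, 60, 53]
Insert 81: [12, 36, 76, 81, 83, 94, 60, 53]
Insert 60: [12, 36, 60, 76, 81, 83, 94, 53]
Insert 53: [12, 36, 53, 60, 76, 81, 83, 94]

Sorted: [12, 36, 53, 60, 76, 81, 83, 94]


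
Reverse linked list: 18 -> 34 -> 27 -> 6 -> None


Step 1: curr=18, set curr.next=prev(None) | reversed so far: 18
Step 2: curr=34, set curr.next=prev(18) | reversed so far: 34 -> 18
Step 3: curr=27, set curr.next=prev(34) | reversed so far: 27 -> 34 -> 18
Step 4: curr=6, set curr.next=prev(27) | reversed so far: 6 -> 27 -> 34 -> 18

6 -> 27 -> 34 -> 18 -> None


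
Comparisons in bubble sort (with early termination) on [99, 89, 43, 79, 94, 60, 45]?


Algorithm: bubble sort (with early termination)
Input: [99, 89, 43, 79, 94, 60, 45]
Sorted: [43, 45, 60, 79, 89, 94, 99]

21


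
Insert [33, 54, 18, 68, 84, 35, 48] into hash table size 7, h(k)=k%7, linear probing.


Insert 33: h=5 -> slot 5
Insert 54: h=5, 1 probes -> slot 6
Insert 18: h=4 -> slot 4
Insert 68: h=5, 2 probes -> slot 0
Insert 84: h=0, 1 probes -> slot 1
Insert 35: h=0, 2 probes -> slot 2
Insert 48: h=6, 4 probes -> slot 3

Table: [68, 84, 35, 48, 18, 33, 54]


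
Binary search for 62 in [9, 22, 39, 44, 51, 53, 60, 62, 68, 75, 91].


Step 1: lo=0, hi=10, mid=5, val=53
Step 2: lo=6, hi=10, mid=8, val=68
Step 3: lo=6, hi=7, mid=6, val=60
Step 4: lo=7, hi=7, mid=7, val=62

Found at index 7


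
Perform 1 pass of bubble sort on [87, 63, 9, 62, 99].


Initial: [87, 63, 9, 62, 99]
Pass 1: [63, 9, 62, 87, 99] (3 swaps)

After 1 pass: [63, 9, 62, 87, 99]


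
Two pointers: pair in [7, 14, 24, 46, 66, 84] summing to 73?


lo=0(7)+hi=5(84)=91
lo=0(7)+hi=4(66)=73

Yes: 7+66=73


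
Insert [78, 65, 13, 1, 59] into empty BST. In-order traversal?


Insert 78: root
Insert 65: L from 78
Insert 13: L from 78 -> L from 65
Insert 1: L from 78 -> L from 65 -> L from 13
Insert 59: L from 78 -> L from 65 -> R from 13

In-order: [1, 13, 59, 65, 78]


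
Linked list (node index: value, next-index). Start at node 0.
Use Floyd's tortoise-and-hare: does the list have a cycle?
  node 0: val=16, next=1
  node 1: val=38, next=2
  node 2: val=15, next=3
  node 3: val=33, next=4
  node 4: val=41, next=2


Floyd's tortoise (slow, +1) and hare (fast, +2):
  init: slow=0, fast=0
  step 1: slow=1, fast=2
  step 2: slow=2, fast=4
  step 3: slow=3, fast=3
  slow == fast at node 3: cycle detected

Cycle: yes


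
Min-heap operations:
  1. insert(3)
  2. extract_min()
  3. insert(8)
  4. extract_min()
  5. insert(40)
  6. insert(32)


insert(3) -> [3]
extract_min()->3, []
insert(8) -> [8]
extract_min()->8, []
insert(40) -> [40]
insert(32) -> [32, 40]

Final heap: [32, 40]


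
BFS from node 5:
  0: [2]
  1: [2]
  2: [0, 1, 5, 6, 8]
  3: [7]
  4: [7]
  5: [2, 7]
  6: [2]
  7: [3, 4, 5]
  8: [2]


Visit 5, enqueue [2, 7]
Visit 2, enqueue [0, 1, 6, 8]
Visit 7, enqueue [3, 4]
Visit 0, enqueue []
Visit 1, enqueue []
Visit 6, enqueue []
Visit 8, enqueue []
Visit 3, enqueue []
Visit 4, enqueue []

BFS order: [5, 2, 7, 0, 1, 6, 8, 3, 4]


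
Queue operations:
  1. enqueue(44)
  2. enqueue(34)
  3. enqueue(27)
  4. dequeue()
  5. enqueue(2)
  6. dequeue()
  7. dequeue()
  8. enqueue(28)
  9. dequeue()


enqueue(44) -> [44]
enqueue(34) -> [44, 34]
enqueue(27) -> [44, 34, 27]
dequeue()->44, [34, 27]
enqueue(2) -> [34, 27, 2]
dequeue()->34, [27, 2]
dequeue()->27, [2]
enqueue(28) -> [2, 28]
dequeue()->2, [28]

Final queue: [28]


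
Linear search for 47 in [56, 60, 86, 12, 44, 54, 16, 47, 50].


i=0: 56!=47
i=1: 60!=47
i=2: 86!=47
i=3: 12!=47
i=4: 44!=47
i=5: 54!=47
i=6: 16!=47
i=7: 47==47 found!

Found at 7, 8 comps


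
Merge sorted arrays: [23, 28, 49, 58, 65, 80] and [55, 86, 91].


Take 23 from A
Take 28 from A
Take 49 from A
Take 55 from B
Take 58 from A
Take 65 from A
Take 80 from A

Merged: [23, 28, 49, 55, 58, 65, 80, 86, 91]


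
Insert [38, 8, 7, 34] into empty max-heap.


Insert 38: [38]
Insert 8: [38, 8]
Insert 7: [38, 8, 7]
Insert 34: [38, 34, 7, 8]

Final heap: [38, 34, 7, 8]


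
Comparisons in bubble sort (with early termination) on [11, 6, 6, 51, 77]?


Algorithm: bubble sort (with early termination)
Input: [11, 6, 6, 51, 77]
Sorted: [6, 6, 11, 51, 77]

7


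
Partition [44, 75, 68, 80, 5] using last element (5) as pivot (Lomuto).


Pivot: 5
Place pivot at 0: [5, 75, 68, 80, 44]

Partitioned: [5, 75, 68, 80, 44]


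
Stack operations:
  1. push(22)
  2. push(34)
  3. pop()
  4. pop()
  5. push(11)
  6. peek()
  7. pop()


push(22) -> [22]
push(34) -> [22, 34]
pop()->34, [22]
pop()->22, []
push(11) -> [11]
peek()->11
pop()->11, []

Final stack: []


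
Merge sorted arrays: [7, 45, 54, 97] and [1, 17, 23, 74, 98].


Take 1 from B
Take 7 from A
Take 17 from B
Take 23 from B
Take 45 from A
Take 54 from A
Take 74 from B
Take 97 from A

Merged: [1, 7, 17, 23, 45, 54, 74, 97, 98]


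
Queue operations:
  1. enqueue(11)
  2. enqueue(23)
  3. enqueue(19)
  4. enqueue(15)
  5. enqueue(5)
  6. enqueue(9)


enqueue(11) -> [11]
enqueue(23) -> [11, 23]
enqueue(19) -> [11, 23, 19]
enqueue(15) -> [11, 23, 19, 15]
enqueue(5) -> [11, 23, 19, 15, 5]
enqueue(9) -> [11, 23, 19, 15, 5, 9]

Final queue: [11, 23, 19, 15, 5, 9]


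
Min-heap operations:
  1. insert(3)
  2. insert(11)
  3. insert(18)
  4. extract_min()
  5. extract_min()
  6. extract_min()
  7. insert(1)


insert(3) -> [3]
insert(11) -> [3, 11]
insert(18) -> [3, 11, 18]
extract_min()->3, [11, 18]
extract_min()->11, [18]
extract_min()->18, []
insert(1) -> [1]

Final heap: [1]


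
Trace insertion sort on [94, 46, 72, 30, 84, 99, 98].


Initial: [94, 46, 72, 30, 84, 99, 98]
Insert 46: [46, 94, 72, 30, 84, 99, 98]
Insert 72: [46, 72, 94, 30, 84, 99, 98]
Insert 30: [30, 46, 72, 94, 84, 99, 98]
Insert 84: [30, 46, 72, 84, 94, 99, 98]
Insert 99: [30, 46, 72, 84, 94, 99, 98]
Insert 98: [30, 46, 72, 84, 94, 98, 99]

Sorted: [30, 46, 72, 84, 94, 98, 99]


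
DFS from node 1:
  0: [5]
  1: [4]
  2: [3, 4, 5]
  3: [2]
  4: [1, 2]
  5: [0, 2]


Visit 1, push [4]
Visit 4, push [2]
Visit 2, push [5, 3]
Visit 3, push []
Visit 5, push [0]
Visit 0, push []

DFS order: [1, 4, 2, 3, 5, 0]


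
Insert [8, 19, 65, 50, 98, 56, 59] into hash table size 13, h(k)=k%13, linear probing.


Insert 8: h=8 -> slot 8
Insert 19: h=6 -> slot 6
Insert 65: h=0 -> slot 0
Insert 50: h=11 -> slot 11
Insert 98: h=7 -> slot 7
Insert 56: h=4 -> slot 4
Insert 59: h=7, 2 probes -> slot 9

Table: [65, None, None, None, 56, None, 19, 98, 8, 59, None, 50, None]


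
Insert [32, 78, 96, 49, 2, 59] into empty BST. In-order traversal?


Insert 32: root
Insert 78: R from 32
Insert 96: R from 32 -> R from 78
Insert 49: R from 32 -> L from 78
Insert 2: L from 32
Insert 59: R from 32 -> L from 78 -> R from 49

In-order: [2, 32, 49, 59, 78, 96]


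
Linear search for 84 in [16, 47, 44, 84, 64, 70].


i=0: 16!=84
i=1: 47!=84
i=2: 44!=84
i=3: 84==84 found!

Found at 3, 4 comps


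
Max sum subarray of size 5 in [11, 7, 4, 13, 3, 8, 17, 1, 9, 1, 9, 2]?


[0:5]: 38
[1:6]: 35
[2:7]: 45
[3:8]: 42
[4:9]: 38
[5:10]: 36
[6:11]: 37
[7:12]: 22

Max: 45 at [2:7]


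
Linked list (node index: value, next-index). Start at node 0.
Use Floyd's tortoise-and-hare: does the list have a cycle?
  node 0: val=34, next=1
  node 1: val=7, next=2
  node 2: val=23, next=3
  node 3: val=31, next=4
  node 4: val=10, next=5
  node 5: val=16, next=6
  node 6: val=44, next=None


Floyd's tortoise (slow, +1) and hare (fast, +2):
  init: slow=0, fast=0
  step 1: slow=1, fast=2
  step 2: slow=2, fast=4
  step 3: slow=3, fast=6
  step 4: fast -> None, no cycle

Cycle: no


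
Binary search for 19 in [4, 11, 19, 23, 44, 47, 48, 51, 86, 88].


Step 1: lo=0, hi=9, mid=4, val=44
Step 2: lo=0, hi=3, mid=1, val=11
Step 3: lo=2, hi=3, mid=2, val=19

Found at index 2


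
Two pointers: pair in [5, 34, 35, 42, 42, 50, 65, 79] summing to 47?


lo=0(5)+hi=7(79)=84
lo=0(5)+hi=6(65)=70
lo=0(5)+hi=5(50)=55
lo=0(5)+hi=4(42)=47

Yes: 5+42=47


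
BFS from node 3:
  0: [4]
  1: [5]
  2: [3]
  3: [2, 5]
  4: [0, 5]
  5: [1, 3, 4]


Visit 3, enqueue [2, 5]
Visit 2, enqueue []
Visit 5, enqueue [1, 4]
Visit 1, enqueue []
Visit 4, enqueue [0]
Visit 0, enqueue []

BFS order: [3, 2, 5, 1, 4, 0]


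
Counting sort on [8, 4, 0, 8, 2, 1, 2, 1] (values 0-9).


Input: [8, 4, 0, 8, 2, 1, 2, 1]
Counts: [1, 2, 2, 0, 1, 0, 0, 0, 2, 0]

Sorted: [0, 1, 1, 2, 2, 4, 8, 8]


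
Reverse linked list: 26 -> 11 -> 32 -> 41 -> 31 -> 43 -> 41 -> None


Step 1: curr=26, set curr.next=prev(None) | reversed so far: 26
Step 2: curr=11, set curr.next=prev(26) | reversed so far: 11 -> 26
Step 3: curr=32, set curr.next=prev(11) | reversed so far: 32 -> 11 -> 26
Step 4: curr=41, set curr.next=prev(32) | reversed so far: 41 -> 32 -> 11 -> 26
Step 5: curr=31, set curr.next=prev(41) | reversed so far: 31 -> 41 -> 32 -> 11 -> 26
Step 6: curr=43, set curr.next=prev(31) | reversed so far: 43 -> 31 -> 41 -> 32 -> 11 -> 26
Step 7: curr=41, set curr.next=prev(43) | reversed so far: 41 -> 43 -> 31 -> 41 -> 32 -> 11 -> 26

41 -> 43 -> 31 -> 41 -> 32 -> 11 -> 26 -> None


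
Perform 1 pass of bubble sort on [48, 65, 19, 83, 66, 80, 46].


Initial: [48, 65, 19, 83, 66, 80, 46]
Pass 1: [48, 19, 65, 66, 80, 46, 83] (4 swaps)

After 1 pass: [48, 19, 65, 66, 80, 46, 83]


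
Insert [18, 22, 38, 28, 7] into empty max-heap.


Insert 18: [18]
Insert 22: [22, 18]
Insert 38: [38, 18, 22]
Insert 28: [38, 28, 22, 18]
Insert 7: [38, 28, 22, 18, 7]

Final heap: [38, 28, 22, 18, 7]


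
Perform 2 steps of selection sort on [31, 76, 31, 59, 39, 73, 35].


Initial: [31, 76, 31, 59, 39, 73, 35]
Step 1: min=31 at 0
  Swap: [31, 76, 31, 59, 39, 73, 35]
Step 2: min=31 at 2
  Swap: [31, 31, 76, 59, 39, 73, 35]

After 2 steps: [31, 31, 76, 59, 39, 73, 35]


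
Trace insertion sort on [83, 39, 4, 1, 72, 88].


Initial: [83, 39, 4, 1, 72, 88]
Insert 39: [39, 83, 4, 1, 72, 88]
Insert 4: [4, 39, 83, 1, 72, 88]
Insert 1: [1, 4, 39, 83, 72, 88]
Insert 72: [1, 4, 39, 72, 83, 88]
Insert 88: [1, 4, 39, 72, 83, 88]

Sorted: [1, 4, 39, 72, 83, 88]


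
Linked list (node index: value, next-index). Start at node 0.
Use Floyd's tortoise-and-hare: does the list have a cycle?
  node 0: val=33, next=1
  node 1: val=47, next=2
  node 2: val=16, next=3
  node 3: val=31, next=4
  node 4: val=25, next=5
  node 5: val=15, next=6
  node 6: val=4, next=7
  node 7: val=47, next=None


Floyd's tortoise (slow, +1) and hare (fast, +2):
  init: slow=0, fast=0
  step 1: slow=1, fast=2
  step 2: slow=2, fast=4
  step 3: slow=3, fast=6
  step 4: fast 6->7->None, no cycle

Cycle: no


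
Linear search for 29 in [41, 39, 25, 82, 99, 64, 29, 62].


i=0: 41!=29
i=1: 39!=29
i=2: 25!=29
i=3: 82!=29
i=4: 99!=29
i=5: 64!=29
i=6: 29==29 found!

Found at 6, 7 comps


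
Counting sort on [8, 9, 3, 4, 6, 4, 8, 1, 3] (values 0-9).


Input: [8, 9, 3, 4, 6, 4, 8, 1, 3]
Counts: [0, 1, 0, 2, 2, 0, 1, 0, 2, 1]

Sorted: [1, 3, 3, 4, 4, 6, 8, 8, 9]


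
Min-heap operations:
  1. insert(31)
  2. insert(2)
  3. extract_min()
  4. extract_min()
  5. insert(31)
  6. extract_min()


insert(31) -> [31]
insert(2) -> [2, 31]
extract_min()->2, [31]
extract_min()->31, []
insert(31) -> [31]
extract_min()->31, []

Final heap: []


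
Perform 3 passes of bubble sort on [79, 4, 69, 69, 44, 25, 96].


Initial: [79, 4, 69, 69, 44, 25, 96]
Pass 1: [4, 69, 69, 44, 25, 79, 96] (5 swaps)
Pass 2: [4, 69, 44, 25, 69, 79, 96] (2 swaps)
Pass 3: [4, 44, 25, 69, 69, 79, 96] (2 swaps)

After 3 passes: [4, 44, 25, 69, 69, 79, 96]


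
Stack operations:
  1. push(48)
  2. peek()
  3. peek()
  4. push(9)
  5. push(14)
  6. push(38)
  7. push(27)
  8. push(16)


push(48) -> [48]
peek()->48
peek()->48
push(9) -> [48, 9]
push(14) -> [48, 9, 14]
push(38) -> [48, 9, 14, 38]
push(27) -> [48, 9, 14, 38, 27]
push(16) -> [48, 9, 14, 38, 27, 16]

Final stack: [48, 9, 14, 38, 27, 16]


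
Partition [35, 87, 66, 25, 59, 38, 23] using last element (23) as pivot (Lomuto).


Pivot: 23
Place pivot at 0: [23, 87, 66, 25, 59, 38, 35]

Partitioned: [23, 87, 66, 25, 59, 38, 35]


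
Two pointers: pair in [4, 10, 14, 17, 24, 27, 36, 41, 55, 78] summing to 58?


lo=0(4)+hi=9(78)=82
lo=0(4)+hi=8(55)=59
lo=0(4)+hi=7(41)=45
lo=1(10)+hi=7(41)=51
lo=2(14)+hi=7(41)=55
lo=3(17)+hi=7(41)=58

Yes: 17+41=58


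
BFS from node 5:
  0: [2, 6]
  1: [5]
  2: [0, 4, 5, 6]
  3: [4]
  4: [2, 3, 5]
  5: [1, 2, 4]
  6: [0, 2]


Visit 5, enqueue [1, 2, 4]
Visit 1, enqueue []
Visit 2, enqueue [0, 6]
Visit 4, enqueue [3]
Visit 0, enqueue []
Visit 6, enqueue []
Visit 3, enqueue []

BFS order: [5, 1, 2, 4, 0, 6, 3]


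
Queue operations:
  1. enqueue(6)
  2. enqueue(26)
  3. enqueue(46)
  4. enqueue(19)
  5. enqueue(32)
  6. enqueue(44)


enqueue(6) -> [6]
enqueue(26) -> [6, 26]
enqueue(46) -> [6, 26, 46]
enqueue(19) -> [6, 26, 46, 19]
enqueue(32) -> [6, 26, 46, 19, 32]
enqueue(44) -> [6, 26, 46, 19, 32, 44]

Final queue: [6, 26, 46, 19, 32, 44]


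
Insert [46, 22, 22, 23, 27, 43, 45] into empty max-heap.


Insert 46: [46]
Insert 22: [46, 22]
Insert 22: [46, 22, 22]
Insert 23: [46, 23, 22, 22]
Insert 27: [46, 27, 22, 22, 23]
Insert 43: [46, 27, 43, 22, 23, 22]
Insert 45: [46, 27, 45, 22, 23, 22, 43]

Final heap: [46, 27, 45, 22, 23, 22, 43]


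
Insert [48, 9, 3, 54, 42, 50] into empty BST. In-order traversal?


Insert 48: root
Insert 9: L from 48
Insert 3: L from 48 -> L from 9
Insert 54: R from 48
Insert 42: L from 48 -> R from 9
Insert 50: R from 48 -> L from 54

In-order: [3, 9, 42, 48, 50, 54]


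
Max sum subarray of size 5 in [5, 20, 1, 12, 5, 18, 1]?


[0:5]: 43
[1:6]: 56
[2:7]: 37

Max: 56 at [1:6]


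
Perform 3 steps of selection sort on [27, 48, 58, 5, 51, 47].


Initial: [27, 48, 58, 5, 51, 47]
Step 1: min=5 at 3
  Swap: [5, 48, 58, 27, 51, 47]
Step 2: min=27 at 3
  Swap: [5, 27, 58, 48, 51, 47]
Step 3: min=47 at 5
  Swap: [5, 27, 47, 48, 51, 58]

After 3 steps: [5, 27, 47, 48, 51, 58]


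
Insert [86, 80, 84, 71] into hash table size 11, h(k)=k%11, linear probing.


Insert 86: h=9 -> slot 9
Insert 80: h=3 -> slot 3
Insert 84: h=7 -> slot 7
Insert 71: h=5 -> slot 5

Table: [None, None, None, 80, None, 71, None, 84, None, 86, None]


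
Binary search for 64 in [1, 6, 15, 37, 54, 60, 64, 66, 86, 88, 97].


Step 1: lo=0, hi=10, mid=5, val=60
Step 2: lo=6, hi=10, mid=8, val=86
Step 3: lo=6, hi=7, mid=6, val=64

Found at index 6


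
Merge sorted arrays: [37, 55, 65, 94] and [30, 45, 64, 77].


Take 30 from B
Take 37 from A
Take 45 from B
Take 55 from A
Take 64 from B
Take 65 from A
Take 77 from B

Merged: [30, 37, 45, 55, 64, 65, 77, 94]


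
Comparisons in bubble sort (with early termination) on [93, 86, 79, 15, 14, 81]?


Algorithm: bubble sort (with early termination)
Input: [93, 86, 79, 15, 14, 81]
Sorted: [14, 15, 79, 81, 86, 93]

15


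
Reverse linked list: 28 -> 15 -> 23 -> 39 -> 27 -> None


Step 1: curr=28, set curr.next=prev(None) | reversed so far: 28
Step 2: curr=15, set curr.next=prev(28) | reversed so far: 15 -> 28
Step 3: curr=23, set curr.next=prev(15) | reversed so far: 23 -> 15 -> 28
Step 4: curr=39, set curr.next=prev(23) | reversed so far: 39 -> 23 -> 15 -> 28
Step 5: curr=27, set curr.next=prev(39) | reversed so far: 27 -> 39 -> 23 -> 15 -> 28

27 -> 39 -> 23 -> 15 -> 28 -> None


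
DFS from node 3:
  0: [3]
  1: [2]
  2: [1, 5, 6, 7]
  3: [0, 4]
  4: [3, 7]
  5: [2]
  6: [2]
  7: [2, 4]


Visit 3, push [4, 0]
Visit 0, push []
Visit 4, push [7]
Visit 7, push [2]
Visit 2, push [6, 5, 1]
Visit 1, push []
Visit 5, push []
Visit 6, push []

DFS order: [3, 0, 4, 7, 2, 1, 5, 6]


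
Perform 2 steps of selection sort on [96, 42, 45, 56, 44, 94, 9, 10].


Initial: [96, 42, 45, 56, 44, 94, 9, 10]
Step 1: min=9 at 6
  Swap: [9, 42, 45, 56, 44, 94, 96, 10]
Step 2: min=10 at 7
  Swap: [9, 10, 45, 56, 44, 94, 96, 42]

After 2 steps: [9, 10, 45, 56, 44, 94, 96, 42]


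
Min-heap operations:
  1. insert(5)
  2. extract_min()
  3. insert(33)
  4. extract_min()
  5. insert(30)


insert(5) -> [5]
extract_min()->5, []
insert(33) -> [33]
extract_min()->33, []
insert(30) -> [30]

Final heap: [30]


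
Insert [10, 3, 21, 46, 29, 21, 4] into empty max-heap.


Insert 10: [10]
Insert 3: [10, 3]
Insert 21: [21, 3, 10]
Insert 46: [46, 21, 10, 3]
Insert 29: [46, 29, 10, 3, 21]
Insert 21: [46, 29, 21, 3, 21, 10]
Insert 4: [46, 29, 21, 3, 21, 10, 4]

Final heap: [46, 29, 21, 3, 21, 10, 4]


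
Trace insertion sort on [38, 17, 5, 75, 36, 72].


Initial: [38, 17, 5, 75, 36, 72]
Insert 17: [17, 38, 5, 75, 36, 72]
Insert 5: [5, 17, 38, 75, 36, 72]
Insert 75: [5, 17, 38, 75, 36, 72]
Insert 36: [5, 17, 36, 38, 75, 72]
Insert 72: [5, 17, 36, 38, 72, 75]

Sorted: [5, 17, 36, 38, 72, 75]


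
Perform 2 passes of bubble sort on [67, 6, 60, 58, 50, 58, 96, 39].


Initial: [67, 6, 60, 58, 50, 58, 96, 39]
Pass 1: [6, 60, 58, 50, 58, 67, 39, 96] (6 swaps)
Pass 2: [6, 58, 50, 58, 60, 39, 67, 96] (4 swaps)

After 2 passes: [6, 58, 50, 58, 60, 39, 67, 96]


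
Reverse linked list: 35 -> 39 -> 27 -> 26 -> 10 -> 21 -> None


Step 1: curr=35, set curr.next=prev(None) | reversed so far: 35
Step 2: curr=39, set curr.next=prev(35) | reversed so far: 39 -> 35
Step 3: curr=27, set curr.next=prev(39) | reversed so far: 27 -> 39 -> 35
Step 4: curr=26, set curr.next=prev(27) | reversed so far: 26 -> 27 -> 39 -> 35
Step 5: curr=10, set curr.next=prev(26) | reversed so far: 10 -> 26 -> 27 -> 39 -> 35
Step 6: curr=21, set curr.next=prev(10) | reversed so far: 21 -> 10 -> 26 -> 27 -> 39 -> 35

21 -> 10 -> 26 -> 27 -> 39 -> 35 -> None


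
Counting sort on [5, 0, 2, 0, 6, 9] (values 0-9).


Input: [5, 0, 2, 0, 6, 9]
Counts: [2, 0, 1, 0, 0, 1, 1, 0, 0, 1]

Sorted: [0, 0, 2, 5, 6, 9]


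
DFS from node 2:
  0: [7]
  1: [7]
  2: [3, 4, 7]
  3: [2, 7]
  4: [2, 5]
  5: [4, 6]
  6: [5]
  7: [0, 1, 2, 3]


Visit 2, push [7, 4, 3]
Visit 3, push [7]
Visit 7, push [1, 0]
Visit 0, push []
Visit 1, push []
Visit 4, push [5]
Visit 5, push [6]
Visit 6, push []

DFS order: [2, 3, 7, 0, 1, 4, 5, 6]


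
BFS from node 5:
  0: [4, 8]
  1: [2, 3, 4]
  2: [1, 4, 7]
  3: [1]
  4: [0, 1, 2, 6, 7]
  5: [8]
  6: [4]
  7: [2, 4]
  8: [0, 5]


Visit 5, enqueue [8]
Visit 8, enqueue [0]
Visit 0, enqueue [4]
Visit 4, enqueue [1, 2, 6, 7]
Visit 1, enqueue [3]
Visit 2, enqueue []
Visit 6, enqueue []
Visit 7, enqueue []
Visit 3, enqueue []

BFS order: [5, 8, 0, 4, 1, 2, 6, 7, 3]


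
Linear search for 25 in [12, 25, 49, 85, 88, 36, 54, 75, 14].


i=0: 12!=25
i=1: 25==25 found!

Found at 1, 2 comps


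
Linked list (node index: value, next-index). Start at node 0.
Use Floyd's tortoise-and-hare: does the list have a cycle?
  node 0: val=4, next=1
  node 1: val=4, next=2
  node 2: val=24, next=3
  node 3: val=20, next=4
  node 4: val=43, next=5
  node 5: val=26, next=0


Floyd's tortoise (slow, +1) and hare (fast, +2):
  init: slow=0, fast=0
  step 1: slow=1, fast=2
  step 2: slow=2, fast=4
  step 3: slow=3, fast=0
  step 4: slow=4, fast=2
  step 5: slow=5, fast=4
  step 6: slow=0, fast=0
  slow == fast at node 0: cycle detected

Cycle: yes


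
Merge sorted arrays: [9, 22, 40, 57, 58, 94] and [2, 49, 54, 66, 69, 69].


Take 2 from B
Take 9 from A
Take 22 from A
Take 40 from A
Take 49 from B
Take 54 from B
Take 57 from A
Take 58 from A
Take 66 from B
Take 69 from B
Take 69 from B

Merged: [2, 9, 22, 40, 49, 54, 57, 58, 66, 69, 69, 94]


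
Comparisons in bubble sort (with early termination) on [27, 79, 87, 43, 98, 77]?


Algorithm: bubble sort (with early termination)
Input: [27, 79, 87, 43, 98, 77]
Sorted: [27, 43, 77, 79, 87, 98]

14


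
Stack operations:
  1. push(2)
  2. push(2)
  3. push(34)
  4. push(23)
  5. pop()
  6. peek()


push(2) -> [2]
push(2) -> [2, 2]
push(34) -> [2, 2, 34]
push(23) -> [2, 2, 34, 23]
pop()->23, [2, 2, 34]
peek()->34

Final stack: [2, 2, 34]


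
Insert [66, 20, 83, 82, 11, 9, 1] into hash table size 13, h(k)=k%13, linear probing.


Insert 66: h=1 -> slot 1
Insert 20: h=7 -> slot 7
Insert 83: h=5 -> slot 5
Insert 82: h=4 -> slot 4
Insert 11: h=11 -> slot 11
Insert 9: h=9 -> slot 9
Insert 1: h=1, 1 probes -> slot 2

Table: [None, 66, 1, None, 82, 83, None, 20, None, 9, None, 11, None]


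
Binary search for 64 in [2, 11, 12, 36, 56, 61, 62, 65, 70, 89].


Step 1: lo=0, hi=9, mid=4, val=56
Step 2: lo=5, hi=9, mid=7, val=65
Step 3: lo=5, hi=6, mid=5, val=61
Step 4: lo=6, hi=6, mid=6, val=62

Not found


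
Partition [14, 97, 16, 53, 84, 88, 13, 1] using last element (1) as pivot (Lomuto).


Pivot: 1
Place pivot at 0: [1, 97, 16, 53, 84, 88, 13, 14]

Partitioned: [1, 97, 16, 53, 84, 88, 13, 14]


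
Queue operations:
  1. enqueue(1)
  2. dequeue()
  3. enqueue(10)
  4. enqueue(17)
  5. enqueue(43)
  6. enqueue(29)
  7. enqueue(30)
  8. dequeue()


enqueue(1) -> [1]
dequeue()->1, []
enqueue(10) -> [10]
enqueue(17) -> [10, 17]
enqueue(43) -> [10, 17, 43]
enqueue(29) -> [10, 17, 43, 29]
enqueue(30) -> [10, 17, 43, 29, 30]
dequeue()->10, [17, 43, 29, 30]

Final queue: [17, 43, 29, 30]


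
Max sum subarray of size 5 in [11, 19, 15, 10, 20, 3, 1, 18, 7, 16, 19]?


[0:5]: 75
[1:6]: 67
[2:7]: 49
[3:8]: 52
[4:9]: 49
[5:10]: 45
[6:11]: 61

Max: 75 at [0:5]


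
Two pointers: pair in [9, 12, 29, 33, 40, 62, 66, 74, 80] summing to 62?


lo=0(9)+hi=8(80)=89
lo=0(9)+hi=7(74)=83
lo=0(9)+hi=6(66)=75
lo=0(9)+hi=5(62)=71
lo=0(9)+hi=4(40)=49
lo=1(12)+hi=4(40)=52
lo=2(29)+hi=4(40)=69
lo=2(29)+hi=3(33)=62

Yes: 29+33=62


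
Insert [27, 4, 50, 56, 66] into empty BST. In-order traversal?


Insert 27: root
Insert 4: L from 27
Insert 50: R from 27
Insert 56: R from 27 -> R from 50
Insert 66: R from 27 -> R from 50 -> R from 56

In-order: [4, 27, 50, 56, 66]


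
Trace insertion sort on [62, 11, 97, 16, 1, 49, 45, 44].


Initial: [62, 11, 97, 16, 1, 49, 45, 44]
Insert 11: [11, 62, 97, 16, 1, 49, 45, 44]
Insert 97: [11, 62, 97, 16, 1, 49, 45, 44]
Insert 16: [11, 16, 62, 97, 1, 49, 45, 44]
Insert 1: [1, 11, 16, 62, 97, 49, 45, 44]
Insert 49: [1, 11, 16, 49, 62, 97, 45, 44]
Insert 45: [1, 11, 16, 45, 49, 62, 97, 44]
Insert 44: [1, 11, 16, 44, 45, 49, 62, 97]

Sorted: [1, 11, 16, 44, 45, 49, 62, 97]


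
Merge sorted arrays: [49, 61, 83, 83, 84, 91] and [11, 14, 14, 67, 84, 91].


Take 11 from B
Take 14 from B
Take 14 from B
Take 49 from A
Take 61 from A
Take 67 from B
Take 83 from A
Take 83 from A
Take 84 from A
Take 84 from B
Take 91 from A

Merged: [11, 14, 14, 49, 61, 67, 83, 83, 84, 84, 91, 91]


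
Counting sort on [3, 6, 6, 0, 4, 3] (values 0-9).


Input: [3, 6, 6, 0, 4, 3]
Counts: [1, 0, 0, 2, 1, 0, 2, 0, 0, 0]

Sorted: [0, 3, 3, 4, 6, 6]


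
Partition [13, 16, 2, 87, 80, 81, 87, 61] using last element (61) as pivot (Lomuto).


Pivot: 61
  13 <= 61: advance i (no swap)
  16 <= 61: advance i (no swap)
  2 <= 61: advance i (no swap)
Place pivot at 3: [13, 16, 2, 61, 80, 81, 87, 87]

Partitioned: [13, 16, 2, 61, 80, 81, 87, 87]


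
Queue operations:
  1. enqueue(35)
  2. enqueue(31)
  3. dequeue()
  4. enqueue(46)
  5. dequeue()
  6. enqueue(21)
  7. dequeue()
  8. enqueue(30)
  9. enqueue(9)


enqueue(35) -> [35]
enqueue(31) -> [35, 31]
dequeue()->35, [31]
enqueue(46) -> [31, 46]
dequeue()->31, [46]
enqueue(21) -> [46, 21]
dequeue()->46, [21]
enqueue(30) -> [21, 30]
enqueue(9) -> [21, 30, 9]

Final queue: [21, 30, 9]
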